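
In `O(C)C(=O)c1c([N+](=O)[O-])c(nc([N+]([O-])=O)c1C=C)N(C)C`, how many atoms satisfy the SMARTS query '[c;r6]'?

5

The query [c;r6] means: aromatic carbon that belongs to a six-membered ring.
Check the 21 heavy atoms by environment: 1× n (aromatic, in 6-ring) → no; 5× c (aromatic, in 6-ring) → match; 1× N (acyclic) → no; 6× C (acyclic) → no; 2× N (charge +1, acyclic) → no; 2× O (charge -1, acyclic) → no; 4× O (acyclic) → no.
That gives 5 matching atoms.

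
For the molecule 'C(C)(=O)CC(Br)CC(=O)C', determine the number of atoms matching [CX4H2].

The query [CX4H2] means: sp3 carbon (X4) with exactly two hydrogens.
Check the 10 heavy atoms by environment: 2× C (H2, X4) → match; 1× C (H1, X4) → no; 1× Br (H0, X1) → no; 2× C (H0, X3) → no; 2× O (H0, X1) → no; 2× C (H3, X4) → no.
That gives 2 matching atoms.

2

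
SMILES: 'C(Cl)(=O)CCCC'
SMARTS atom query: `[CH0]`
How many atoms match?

The query [CH0] means: aliphatic carbon with no attached hydrogen.
Check the 7 heavy atoms by environment: 3× C (H2) → no; 1× C (H3) → no; 1× C (H0) → match; 1× O (H0) → no; 1× Cl (H0) → no.
That gives 1 matching atom.

1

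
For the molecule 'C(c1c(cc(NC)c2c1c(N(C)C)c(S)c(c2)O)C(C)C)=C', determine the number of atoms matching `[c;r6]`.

The query [c;r6] means: aromatic carbon that belongs to a six-membered ring.
Check the 22 heavy atoms by environment: 10× c (aromatic, in 6-ring) → match; 2× N (acyclic) → no; 8× C (acyclic) → no; 1× S (acyclic) → no; 1× O (acyclic) → no.
That gives 10 matching atoms.

10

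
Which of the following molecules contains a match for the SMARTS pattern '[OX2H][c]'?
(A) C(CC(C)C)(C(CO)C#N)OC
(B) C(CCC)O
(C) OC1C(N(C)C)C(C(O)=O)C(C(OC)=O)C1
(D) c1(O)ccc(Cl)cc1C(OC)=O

D

[OX2H][c] describes a hydroxyl oxygen attached to an aromatic carbon (a phenol).
(A) has a hydroxyl group (-OH) but the -OH is on an aliphatic carbon, not an aromatic c.
(B) has a hydroxyl group (-OH) but the -OH is on an aliphatic carbon, not an aromatic c.
(C) has a hydroxyl group (-OH) but the -OH is on an aliphatic carbon, not an aromatic c.
(D) contains a hydroxyl group (-OH), which satisfies every atom and bond constraint.
So the answer is (D).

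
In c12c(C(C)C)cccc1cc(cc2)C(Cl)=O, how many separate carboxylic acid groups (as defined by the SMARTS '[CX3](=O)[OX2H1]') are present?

[CX3](=O)[OX2H1] is the SMARTS for a carboxylic acid: an sp2 carbon double-bonded to O and single-bonded to an -OH oxygen.
The molecule has an acyl chloride (-C(=O)Cl), but the carbonyl is bonded to Cl, not to an -OH oxygen; nothing else fits, so there are 0 matches.

0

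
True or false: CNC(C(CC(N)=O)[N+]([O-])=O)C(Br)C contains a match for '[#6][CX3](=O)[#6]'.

False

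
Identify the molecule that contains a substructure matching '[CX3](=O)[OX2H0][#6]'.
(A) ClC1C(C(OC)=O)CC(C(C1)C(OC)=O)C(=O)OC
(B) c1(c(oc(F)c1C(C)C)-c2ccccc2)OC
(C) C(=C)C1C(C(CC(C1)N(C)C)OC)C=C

[CX3](=O)[OX2H0][#6] describes a carbonyl carbon bonded to an oxygen that is itself bonded to carbon (no H on that O) (an ester).
(A) contains a methyl-ester group (-C(=O)OCH3), which satisfies every atom and bond constraint.
(B) has a methoxy ether (-OCH3) but the ether oxygen is not adjacent to a C=O carbon.
(C) has a methoxy ether (-OCH3) but the ether oxygen is not adjacent to a C=O carbon.
So the answer is (A).

A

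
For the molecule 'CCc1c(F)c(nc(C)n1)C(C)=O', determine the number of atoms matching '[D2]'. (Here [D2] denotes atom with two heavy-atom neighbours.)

3

The query [D2] means: atom with exactly two heavy-atom neighbours.
Check the 13 heavy atoms by environment: 2× n (aromatic, D2) → match; 4× c (aromatic, D3) → no; 1× F (D1) → no; 1× C (D2) → match; 3× C (D1) → no; 1× C (D3) → no; 1× O (D1) → no.
Summing the matching environments: 2 + 1 = 3 matching atoms.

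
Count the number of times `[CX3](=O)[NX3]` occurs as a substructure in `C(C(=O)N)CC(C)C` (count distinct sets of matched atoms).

1

[CX3](=O)[NX3] is the SMARTS for an amide: a carbonyl carbon bonded to a trivalent nitrogen.
Exactly one fragment in the molecule meets all constraints, giving 1 match.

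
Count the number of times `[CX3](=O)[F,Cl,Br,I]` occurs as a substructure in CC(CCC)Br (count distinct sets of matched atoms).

0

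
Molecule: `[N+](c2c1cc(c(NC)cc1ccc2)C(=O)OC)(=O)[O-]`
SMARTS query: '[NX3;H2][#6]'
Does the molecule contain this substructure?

No

The pattern [NX3;H2][#6] describes a trivalent nitrogen with two H attached to carbon — a primary amine.
The closest candidate here is an N-methylamino group (-NHCH3), but the nitrogen bears two carbons and only one H (H1), not H2. No other fragment satisfies the full query, so there is no match.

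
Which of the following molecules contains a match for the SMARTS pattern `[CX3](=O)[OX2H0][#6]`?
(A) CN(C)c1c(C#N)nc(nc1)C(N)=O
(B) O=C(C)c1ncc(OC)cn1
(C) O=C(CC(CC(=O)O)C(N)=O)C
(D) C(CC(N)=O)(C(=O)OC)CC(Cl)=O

[CX3](=O)[OX2H0][#6] describes a carbonyl carbon bonded to an oxygen that is itself bonded to carbon (no H on that O) (an ester).
(A) has a primary amide (-C(=O)NH2) but the carbonyl is bonded to N, not to an O-C linkage.
(B) has a methoxy ether (-OCH3) but the ether oxygen is not adjacent to a C=O carbon.
(C) has a primary amide (-C(=O)NH2) but the carbonyl is bonded to N, not to an O-C linkage.
(D) contains a methyl-ester group (-C(=O)OCH3), which satisfies every atom and bond constraint.
So the answer is (D).

D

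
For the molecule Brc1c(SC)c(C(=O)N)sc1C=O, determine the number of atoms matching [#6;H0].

5

Check the 13 heavy atoms by environment: 1× s (aromatic, H0) → no; 4× c (aromatic, H0) → match; 1× Br (H0) → no; 1× C (H1) → no; 2× O (H0) → no; 1× C (H0) → match; 1× N (H2) → no; 1× S (H0) → no; 1× C (H3) → no.
Summing the matching environments: 4 + 1 = 5 matching atoms.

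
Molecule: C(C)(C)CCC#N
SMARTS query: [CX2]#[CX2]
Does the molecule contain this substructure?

No

The pattern [CX2]#[CX2] describes a carbon-carbon triple bond — an alkyne.
The closest candidate here is a nitrile (-C#N), but the triple bond is C#N, not C#C. No other fragment satisfies the full query, so there is no match.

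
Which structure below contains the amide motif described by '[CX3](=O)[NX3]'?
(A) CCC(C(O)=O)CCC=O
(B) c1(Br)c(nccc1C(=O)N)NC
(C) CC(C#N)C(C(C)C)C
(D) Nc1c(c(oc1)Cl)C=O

[CX3](=O)[NX3] describes a carbonyl carbon bonded to a trivalent nitrogen (an amide).
(A) has a carboxylic acid group (-C(=O)OH) but the carbonyl is bonded to O, not to an NX3 nitrogen.
(B) contains a primary amide (-C(=O)NH2), which satisfies every atom and bond constraint.
(C) has a nitrile (-C#N) but the nitrile N is NX1 (triple-bonded), not NX3.
(D) has a primary amino group (-NH2) but the -NH2 is not attached to a carbonyl carbon.
So the answer is (B).

B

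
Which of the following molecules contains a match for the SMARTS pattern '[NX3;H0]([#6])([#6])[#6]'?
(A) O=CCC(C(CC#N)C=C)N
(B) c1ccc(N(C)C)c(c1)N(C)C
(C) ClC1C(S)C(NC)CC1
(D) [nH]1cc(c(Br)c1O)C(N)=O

B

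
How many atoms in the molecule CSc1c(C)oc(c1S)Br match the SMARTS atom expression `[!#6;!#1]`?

4

The query [!#6;!#1] means: not carbon and not hydrogen — any heteroatom.
Check the 10 heavy atoms by environment: 1× o (aromatic) → match; 4× c (aromatic) → no; 2× S → match; 1× Br → match; 2× C → no.
Summing the matching environments: 1 + 2 + 1 = 4 matching atoms.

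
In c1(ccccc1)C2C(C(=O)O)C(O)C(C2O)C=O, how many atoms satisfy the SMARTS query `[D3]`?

7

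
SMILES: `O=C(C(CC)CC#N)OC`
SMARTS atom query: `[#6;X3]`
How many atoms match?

1

The query [#6;X3] means: any carbon (aromatic or not) with three total connections.
Check the 10 heavy atoms by environment: 5× C (X4) → no; 1× C (X3) → match; 1× O (X1) → no; 1× O (X2) → no; 1× C (X2) → no; 1× N (X1) → no.
That gives 1 matching atom.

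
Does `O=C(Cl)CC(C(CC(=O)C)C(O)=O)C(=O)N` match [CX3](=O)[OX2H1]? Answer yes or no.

Yes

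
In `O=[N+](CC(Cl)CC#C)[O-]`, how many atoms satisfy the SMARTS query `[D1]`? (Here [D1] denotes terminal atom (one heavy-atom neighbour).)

The query [D1] means: atom with exactly one heavy-atom neighbour (degree 1).
Check the 9 heavy atoms by environment: 3× C (D2) → no; 1× C (D3) → no; 1× C (D1) → match; 1× N (charge +1, D3) → no; 1× O (charge -1, D1) → match; 1× O (D1) → match; 1× Cl (D1) → match.
Summing the matching environments: 1 + 1 + 1 + 1 = 4 matching atoms.

4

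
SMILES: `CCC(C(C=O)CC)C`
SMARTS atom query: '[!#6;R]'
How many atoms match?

The query [!#6;R] means: non-carbon atom that is part of a ring.
Check the 9 heavy atoms by environment: 8× C (acyclic) → no; 1× O (acyclic) → no.
No environment satisfies the query, so 0 matching atoms.

0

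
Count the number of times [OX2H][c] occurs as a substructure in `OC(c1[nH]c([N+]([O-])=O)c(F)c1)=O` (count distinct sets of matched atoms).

[OX2H][c] is the SMARTS for a phenol: a hydroxyl oxygen attached to an aromatic carbon.
No fragment in the molecule satisfies every constraint, giving 0 matches.

0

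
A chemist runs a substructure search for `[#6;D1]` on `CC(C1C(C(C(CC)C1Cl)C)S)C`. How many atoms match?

The query [#6;D1] means: carbon bonded to exactly one heavy atom.
Check the 13 heavy atoms by environment: 6× C (D3) → no; 1× Cl (D1) → no; 4× C (D1) → match; 1× C (D2) → no; 1× S (D1) → no.
That gives 4 matching atoms.

4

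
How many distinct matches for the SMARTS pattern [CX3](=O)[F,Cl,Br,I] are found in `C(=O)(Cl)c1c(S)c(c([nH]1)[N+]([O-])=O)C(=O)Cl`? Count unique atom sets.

2

[CX3](=O)[F,Cl,Br,I] is the SMARTS for an acyl halide: a carbonyl carbon bonded to a halogen.
The molecule carries 2 separate instances of an acyl chloride (-C(=O)Cl) meeting every constraint; each maps to a distinct set of atoms, giving 2 matches.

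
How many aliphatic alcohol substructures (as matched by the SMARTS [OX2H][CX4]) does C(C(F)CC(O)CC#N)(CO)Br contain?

[OX2H][CX4] is the SMARTS for an aliphatic alcohol: a hydroxyl oxygen bound to an sp3 (X4) carbon.
The molecule carries 2 separate instances of a hydroxyl group (-OH) meeting every constraint; each maps to a distinct set of atoms, giving 2 matches.

2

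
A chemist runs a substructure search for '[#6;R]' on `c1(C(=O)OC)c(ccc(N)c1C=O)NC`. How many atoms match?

6

The query [#6;R] means: carbon that is part of a ring.
Check the 15 heavy atoms by environment: 6× c (aromatic, in 6-ring) → match; 4× C (acyclic) → no; 3× O (acyclic) → no; 2× N (acyclic) → no.
That gives 6 matching atoms.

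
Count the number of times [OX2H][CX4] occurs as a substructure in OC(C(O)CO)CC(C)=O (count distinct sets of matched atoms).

3

[OX2H][CX4] is the SMARTS for an aliphatic alcohol: a hydroxyl oxygen bound to an sp3 (X4) carbon.
The molecule carries 3 separate instances of a hydroxyl group (-OH) meeting every constraint; each maps to a distinct set of atoms, giving 3 matches.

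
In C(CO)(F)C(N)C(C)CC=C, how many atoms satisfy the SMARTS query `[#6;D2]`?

Check the 11 heavy atoms by environment: 3× C (D2) → match; 3× C (D3) → no; 2× C (D1) → no; 1× O (D1) → no; 1× F (D1) → no; 1× N (D1) → no.
That gives 3 matching atoms.

3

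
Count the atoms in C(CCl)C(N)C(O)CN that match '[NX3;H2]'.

2

Check the 9 heavy atoms by environment: 3× C (H2, X4) → no; 2× C (H1, X4) → no; 1× O (H1, X2) → no; 2× N (H2, X3) → match; 1× Cl (H0, X1) → no.
That gives 2 matching atoms.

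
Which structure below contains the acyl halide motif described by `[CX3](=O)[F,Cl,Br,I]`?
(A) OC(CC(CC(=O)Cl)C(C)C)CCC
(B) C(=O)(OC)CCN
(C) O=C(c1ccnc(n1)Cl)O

A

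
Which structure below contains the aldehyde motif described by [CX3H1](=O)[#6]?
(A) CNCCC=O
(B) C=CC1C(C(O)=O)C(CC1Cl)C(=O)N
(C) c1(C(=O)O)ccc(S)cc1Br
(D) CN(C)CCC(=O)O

[CX3H1](=O)[#6] describes an sp2 carbon with one H, double-bonded to O and single-bonded to carbon (an aldehyde).
(A) contains an aldehyde (-CHO), which satisfies every atom and bond constraint.
(B) has a carboxylic acid group (-C(=O)OH) but the carbonyl carbon has H0 and is bonded to O, not H1.
(C) has a carboxylic acid group (-C(=O)OH) but the carbonyl carbon has H0 and is bonded to O, not H1.
(D) has a carboxylic acid group (-C(=O)OH) but the carbonyl carbon has H0 and is bonded to O, not H1.
So the answer is (A).

A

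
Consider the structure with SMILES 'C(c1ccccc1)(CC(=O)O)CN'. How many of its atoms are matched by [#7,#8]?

3

Check the 13 heavy atoms by environment: 4× C → no; 1× N → match; 6× c (aromatic) → no; 2× O → match.
Summing the matching environments: 1 + 2 = 3 matching atoms.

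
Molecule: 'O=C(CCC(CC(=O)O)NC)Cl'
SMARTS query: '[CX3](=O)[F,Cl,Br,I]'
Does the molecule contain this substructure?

Yes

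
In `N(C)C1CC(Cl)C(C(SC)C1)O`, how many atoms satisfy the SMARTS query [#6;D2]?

2

The query [#6;D2] means: any carbon bonded to exactly two heavy atoms.
Check the 12 heavy atoms by environment: 2× C (D2) → match; 4× C (D3) → no; 1× N (D2) → no; 2× C (D1) → no; 1× O (D1) → no; 1× Cl (D1) → no; 1× S (D2) → no.
That gives 2 matching atoms.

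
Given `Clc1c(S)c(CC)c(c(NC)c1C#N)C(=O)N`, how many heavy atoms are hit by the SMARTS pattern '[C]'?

The query [C] means: uppercase C matches aliphatic (non-aromatic) carbon only.
Check the 17 heavy atoms by environment: 6× c (aromatic) → no; 5× C → match; 3× N → no; 1× S → no; 1× Cl → no; 1× O → no.
That gives 5 matching atoms.

5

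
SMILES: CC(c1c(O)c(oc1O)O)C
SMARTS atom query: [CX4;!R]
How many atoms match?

3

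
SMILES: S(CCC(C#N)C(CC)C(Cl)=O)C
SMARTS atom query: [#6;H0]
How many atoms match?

The query [#6;H0] means: any carbon with no attached hydrogen.
Check the 13 heavy atoms by environment: 3× C (H2) → no; 2× C (H1) → no; 2× C (H3) → no; 2× C (H0) → match; 1× N (H0) → no; 1× O (H0) → no; 1× Cl (H0) → no; 1× S (H0) → no.
That gives 2 matching atoms.

2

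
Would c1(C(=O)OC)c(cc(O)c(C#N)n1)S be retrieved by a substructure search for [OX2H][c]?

Yes

The pattern [OX2H][c] describes a hydroxyl oxygen attached to an aromatic carbon — a phenol.
The molecule carries a hydroxyl group (-OH), whose atoms satisfy every constraint of the query, so the pattern matches.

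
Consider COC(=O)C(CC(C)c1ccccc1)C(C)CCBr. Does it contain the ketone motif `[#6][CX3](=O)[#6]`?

The pattern [#6][CX3](=O)[#6] describes a carbonyl carbon (no H) flanked by two carbons — a ketone.
The closest candidate here is a methyl-ester group (-C(=O)OCH3), but one neighbour of the carbonyl carbon is O, not C. No other fragment satisfies the full query, so there is no match.

No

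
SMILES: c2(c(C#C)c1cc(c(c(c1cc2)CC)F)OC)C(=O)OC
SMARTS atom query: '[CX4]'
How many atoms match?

4

Check the 21 heavy atoms by environment: 10× c (aromatic, X3) → no; 1× F (X1) → no; 2× C (X2) → no; 2× O (X2) → no; 4× C (X4) → match; 1× C (X3) → no; 1× O (X1) → no.
That gives 4 matching atoms.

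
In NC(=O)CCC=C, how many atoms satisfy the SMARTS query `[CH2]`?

The query [CH2] means: aliphatic carbon with exactly two hydrogens.
Check the 7 heavy atoms by environment: 3× C (H2) → match; 1× C (H1) → no; 1× C (H0) → no; 1× O (H0) → no; 1× N (H2) → no.
That gives 3 matching atoms.

3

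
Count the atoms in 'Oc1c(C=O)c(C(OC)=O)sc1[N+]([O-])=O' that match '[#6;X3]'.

6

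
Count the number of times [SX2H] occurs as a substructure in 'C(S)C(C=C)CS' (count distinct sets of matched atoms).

[SX2H] is the SMARTS for a thiol: an aliphatic sulfur with two connections, one being H.
The molecule carries 2 separate instances of a thiol (-SH) meeting every constraint; each maps to a distinct set of atoms, giving 2 matches.

2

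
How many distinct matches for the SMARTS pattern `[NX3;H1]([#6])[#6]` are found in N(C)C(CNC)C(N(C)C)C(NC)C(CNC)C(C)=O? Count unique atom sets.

4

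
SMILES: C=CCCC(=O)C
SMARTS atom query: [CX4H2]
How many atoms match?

2

The query [CX4H2] means: sp3 carbon (X4) with exactly two hydrogens.
Check the 7 heavy atoms by environment: 2× C (H2, X4) → match; 1× C (H0, X3) → no; 1× O (H0, X1) → no; 1× C (H3, X4) → no; 1× C (H1, X3) → no; 1× C (H2, X3) → no.
That gives 2 matching atoms.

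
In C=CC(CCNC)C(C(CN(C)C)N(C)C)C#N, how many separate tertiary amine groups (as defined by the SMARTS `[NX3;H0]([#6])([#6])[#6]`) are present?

2

[NX3;H0]([#6])([#6])[#6] is the SMARTS for a tertiary amine: a trivalent nitrogen with no H, bonded to three carbons.
The molecule carries 2 separate instances of a dimethylamino group (-N(CH3)2) meeting every constraint; each maps to a distinct set of atoms, giving 2 matches.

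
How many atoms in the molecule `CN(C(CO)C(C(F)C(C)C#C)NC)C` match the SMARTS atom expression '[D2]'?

Check the 15 heavy atoms by environment: 2× C (D2) → match; 4× C (D3) → no; 5× C (D1) → no; 1× N (D3) → no; 1× F (D1) → no; 1× O (D1) → no; 1× N (D2) → match.
Summing the matching environments: 2 + 1 = 3 matching atoms.

3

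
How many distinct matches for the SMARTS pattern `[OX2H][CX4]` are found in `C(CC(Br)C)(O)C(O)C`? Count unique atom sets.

2

[OX2H][CX4] is the SMARTS for an aliphatic alcohol: a hydroxyl oxygen bound to an sp3 (X4) carbon.
The molecule carries 2 separate instances of a hydroxyl group (-OH) meeting every constraint; each maps to a distinct set of atoms, giving 2 matches.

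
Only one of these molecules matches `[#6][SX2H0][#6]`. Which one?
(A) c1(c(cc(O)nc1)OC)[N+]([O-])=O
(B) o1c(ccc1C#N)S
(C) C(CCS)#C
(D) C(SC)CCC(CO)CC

[#6][SX2H0][#6] describes an aliphatic sulfur bridging two carbons with no H on the sulfur (a thioether).
(A) has a methoxy ether (-OCH3) but the bridging atom is O, not S.
(B) has a thiol (-SH) but the sulfur has H1, not H0 bridging two carbons.
(C) has a thiol (-SH) but the sulfur has H1, not H0 bridging two carbons.
(D) contains a methylthio ether (-SCH3), which satisfies every atom and bond constraint.
So the answer is (D).

D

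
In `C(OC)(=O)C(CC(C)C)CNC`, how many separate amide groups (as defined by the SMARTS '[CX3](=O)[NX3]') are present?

0

[CX3](=O)[NX3] is the SMARTS for an amide: a carbonyl carbon bonded to a trivalent nitrogen.
The molecule has a methyl-ester group (-C(=O)OCH3), but the carbonyl is bonded to O, not to an NX3 nitrogen; nothing else fits, so there are 0 matches.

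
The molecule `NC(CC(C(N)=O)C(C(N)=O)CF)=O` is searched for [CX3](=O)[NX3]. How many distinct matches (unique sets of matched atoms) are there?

3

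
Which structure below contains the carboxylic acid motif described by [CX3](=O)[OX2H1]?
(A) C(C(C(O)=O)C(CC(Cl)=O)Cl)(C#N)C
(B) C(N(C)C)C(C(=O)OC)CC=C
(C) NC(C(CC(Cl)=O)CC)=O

A

[CX3](=O)[OX2H1] describes an sp2 carbon double-bonded to O and single-bonded to an -OH oxygen (a carboxylic acid).
(A) contains a carboxylic acid group (-C(=O)OH), which satisfies every atom and bond constraint.
(B) has a methyl-ester group (-C(=O)OCH3) but the singly-bonded O has no H (OX2H0, not OX2H1).
(C) has an acyl chloride (-C(=O)Cl) but the carbonyl is bonded to Cl, not to an -OH oxygen.
So the answer is (A).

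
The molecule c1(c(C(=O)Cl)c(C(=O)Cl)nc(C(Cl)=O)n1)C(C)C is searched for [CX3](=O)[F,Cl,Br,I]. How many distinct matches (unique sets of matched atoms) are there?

3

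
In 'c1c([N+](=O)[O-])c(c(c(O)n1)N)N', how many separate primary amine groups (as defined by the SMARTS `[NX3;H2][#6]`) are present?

[NX3;H2][#6] is the SMARTS for a primary amine: a trivalent nitrogen with two H attached to carbon.
The molecule carries 2 separate instances of a primary amino group (-NH2) meeting every constraint; each maps to a distinct set of atoms, giving 2 matches.

2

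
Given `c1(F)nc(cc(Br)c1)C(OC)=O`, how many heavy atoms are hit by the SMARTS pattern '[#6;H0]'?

4

Check the 12 heavy atoms by environment: 1× n (aromatic, H0) → no; 3× c (aromatic, H0) → match; 2× c (aromatic, H1) → no; 1× Br (H0) → no; 1× F (H0) → no; 1× C (H0) → match; 2× O (H0) → no; 1× C (H3) → no.
Summing the matching environments: 3 + 1 = 4 matching atoms.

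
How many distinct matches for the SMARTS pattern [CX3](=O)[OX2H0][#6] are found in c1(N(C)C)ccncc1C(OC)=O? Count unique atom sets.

[CX3](=O)[OX2H0][#6] is the SMARTS for an ester: a carbonyl carbon bonded to an oxygen that is itself bonded to carbon (no H on that O).
Exactly one fragment in the molecule meets all constraints, giving 1 match.

1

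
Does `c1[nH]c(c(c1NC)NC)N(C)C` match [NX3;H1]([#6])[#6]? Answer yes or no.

Yes

The pattern [NX3;H1]([#6])[#6] describes a trivalent nitrogen with one H, bonded to two carbons — a secondary amine.
The molecule carries an N-methylamino group (-NHCH3), whose atoms satisfy every constraint of the query, so the pattern matches.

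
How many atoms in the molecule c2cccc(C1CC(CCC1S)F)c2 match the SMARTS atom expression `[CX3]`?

Check the 14 heavy atoms by environment: 6× C (X4) → no; 1× S (X2) → no; 6× c (aromatic, X3) → no; 1× F (X1) → no.
No environment satisfies the query, so 0 matching atoms.

0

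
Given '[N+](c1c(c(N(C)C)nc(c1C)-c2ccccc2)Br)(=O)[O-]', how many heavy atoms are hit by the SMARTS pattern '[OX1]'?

Check the 20 heavy atoms by environment: 1× n (aromatic, X2) → no; 11× c (aromatic, X3) → no; 1× N (charge +1, X3) → no; 1× O (charge -1, X1) → match; 1× O (X1) → match; 3× C (X4) → no; 1× Br (X1) → no; 1× N (X3) → no.
Summing the matching environments: 1 + 1 = 2 matching atoms.

2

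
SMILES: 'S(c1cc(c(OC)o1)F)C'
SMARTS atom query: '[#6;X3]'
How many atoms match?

4

The query [#6;X3] means: any carbon (aromatic or not) with three total connections.
Check the 10 heavy atoms by environment: 1× o (aromatic, X2) → no; 4× c (aromatic, X3) → match; 1× F (X1) → no; 1× S (X2) → no; 2× C (X4) → no; 1× O (X2) → no.
That gives 4 matching atoms.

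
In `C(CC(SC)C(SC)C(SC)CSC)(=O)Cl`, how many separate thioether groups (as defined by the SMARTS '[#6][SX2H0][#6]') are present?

4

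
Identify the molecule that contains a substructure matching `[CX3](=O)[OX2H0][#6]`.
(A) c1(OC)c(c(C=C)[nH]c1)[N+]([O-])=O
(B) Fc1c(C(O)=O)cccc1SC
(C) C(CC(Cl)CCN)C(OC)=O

[CX3](=O)[OX2H0][#6] describes a carbonyl carbon bonded to an oxygen that is itself bonded to carbon (no H on that O) (an ester).
(A) has a methoxy ether (-OCH3) but the ether oxygen is not adjacent to a C=O carbon.
(B) has a carboxylic acid group (-C(=O)OH) but the singly-bonded O carries H (OX2H1, not H0).
(C) contains a methyl-ester group (-C(=O)OCH3), which satisfies every atom and bond constraint.
So the answer is (C).

C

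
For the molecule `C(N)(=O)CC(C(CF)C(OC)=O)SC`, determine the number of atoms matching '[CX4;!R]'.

The query [CX4;!R] means: aliphatic carbon with four total connections, not in a ring.
Check the 14 heavy atoms by environment: 6× C (X4, acyclic) → match; 2× C (X3, acyclic) → no; 2× O (X1, acyclic) → no; 1× N (X3, acyclic) → no; 1× S (X2, acyclic) → no; 1× O (X2, acyclic) → no; 1× F (X1, acyclic) → no.
That gives 6 matching atoms.

6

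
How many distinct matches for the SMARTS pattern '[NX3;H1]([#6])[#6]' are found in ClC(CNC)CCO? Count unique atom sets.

[NX3;H1]([#6])[#6] is the SMARTS for a secondary amine: a trivalent nitrogen with one H, bonded to two carbons.
Exactly one fragment in the molecule meets all constraints, giving 1 match.

1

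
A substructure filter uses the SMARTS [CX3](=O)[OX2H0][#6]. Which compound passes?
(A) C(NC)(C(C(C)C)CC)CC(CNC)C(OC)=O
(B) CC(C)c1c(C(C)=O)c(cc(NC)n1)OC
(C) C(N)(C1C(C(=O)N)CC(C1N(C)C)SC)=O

[CX3](=O)[OX2H0][#6] describes a carbonyl carbon bonded to an oxygen that is itself bonded to carbon (no H on that O) (an ester).
(A) contains a methyl-ester group (-C(=O)OCH3), which satisfies every atom and bond constraint.
(B) has a methoxy ether (-OCH3) but the ether oxygen is not adjacent to a C=O carbon.
(C) has a primary amide (-C(=O)NH2) but the carbonyl is bonded to N, not to an O-C linkage.
So the answer is (A).

A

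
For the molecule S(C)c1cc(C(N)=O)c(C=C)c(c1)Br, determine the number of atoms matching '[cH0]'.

Check the 14 heavy atoms by environment: 4× c (aromatic, H0) → match; 2× c (aromatic, H1) → no; 1× C (H1) → no; 1× C (H2) → no; 1× C (H0) → no; 1× O (H0) → no; 1× N (H2) → no; 1× S (H0) → no; 1× C (H3) → no; 1× Br (H0) → no.
That gives 4 matching atoms.

4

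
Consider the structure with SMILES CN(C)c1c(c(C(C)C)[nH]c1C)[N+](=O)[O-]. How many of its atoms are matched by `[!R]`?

10

Check the 15 heavy atoms by environment: 1× n (aromatic, in 5-ring) → no; 4× c (aromatic, in 5-ring) → no; 6× C (acyclic) → match; 1× N (acyclic) → match; 1× N (charge +1, acyclic) → match; 1× O (charge -1, acyclic) → match; 1× O (acyclic) → match.
Summing the matching environments: 6 + 1 + 1 + 1 + 1 = 10 matching atoms.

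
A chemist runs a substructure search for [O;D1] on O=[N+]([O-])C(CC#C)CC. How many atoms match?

2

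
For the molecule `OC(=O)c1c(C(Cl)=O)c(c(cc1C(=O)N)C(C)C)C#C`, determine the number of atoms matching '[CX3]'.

3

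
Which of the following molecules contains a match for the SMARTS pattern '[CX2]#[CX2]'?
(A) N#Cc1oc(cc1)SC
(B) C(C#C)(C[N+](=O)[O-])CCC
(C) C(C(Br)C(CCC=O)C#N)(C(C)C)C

[CX2]#[CX2] describes a carbon-carbon triple bond (an alkyne).
(A) has a nitrile (-C#N) but the triple bond is C#N, not C#C.
(B) contains an ethynyl group (-C#CH), which satisfies every atom and bond constraint.
(C) has a nitrile (-C#N) but the triple bond is C#N, not C#C.
So the answer is (B).

B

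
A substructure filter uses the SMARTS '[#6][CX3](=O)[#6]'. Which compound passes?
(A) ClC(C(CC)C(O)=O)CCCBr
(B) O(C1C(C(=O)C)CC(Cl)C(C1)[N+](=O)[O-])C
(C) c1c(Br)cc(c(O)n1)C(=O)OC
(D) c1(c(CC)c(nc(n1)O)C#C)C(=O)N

B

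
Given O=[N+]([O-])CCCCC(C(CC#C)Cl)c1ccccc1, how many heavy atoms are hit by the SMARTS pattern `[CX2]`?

The query [CX2] means: C with X2: aliphatic carbon with exactly 2 total connections.
Check the 19 heavy atoms by environment: 7× C (X4) → no; 6× c (aromatic, X3) → no; 1× Cl (X1) → no; 1× N (charge +1, X3) → no; 1× O (charge -1, X1) → no; 1× O (X1) → no; 2× C (X2) → match.
That gives 2 matching atoms.

2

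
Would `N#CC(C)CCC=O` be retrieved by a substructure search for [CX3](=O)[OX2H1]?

No

The pattern [CX3](=O)[OX2H1] describes an sp2 carbon double-bonded to O and single-bonded to an -OH oxygen — a carboxylic acid.
The closest candidate here is an aldehyde (-CHO), but there is no singly-bonded oxygen on the carbonyl carbon. No other fragment satisfies the full query, so there is no match.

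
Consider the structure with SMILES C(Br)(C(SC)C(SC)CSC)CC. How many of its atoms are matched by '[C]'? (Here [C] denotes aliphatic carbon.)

9

The query [C] means: uppercase C matches aliphatic (non-aromatic) carbon only.
Check the 13 heavy atoms by environment: 9× C → match; 3× S → no; 1× Br → no.
That gives 9 matching atoms.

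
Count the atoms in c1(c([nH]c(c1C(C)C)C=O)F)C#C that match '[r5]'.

5

The query [r5] means: r5 matches atoms in a five-membered ring.
Check the 13 heavy atoms by environment: 1× n (aromatic, in 5-ring) → match; 4× c (aromatic, in 5-ring) → match; 6× C (acyclic) → no; 1× F (acyclic) → no; 1× O (acyclic) → no.
Summing the matching environments: 1 + 4 = 5 matching atoms.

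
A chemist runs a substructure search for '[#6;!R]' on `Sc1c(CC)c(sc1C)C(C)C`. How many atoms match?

6

The query [#6;!R] means: carbon not in any ring.
Check the 12 heavy atoms by environment: 1× s (aromatic, in 5-ring) → no; 4× c (aromatic, in 5-ring) → no; 6× C (acyclic) → match; 1× S (acyclic) → no.
That gives 6 matching atoms.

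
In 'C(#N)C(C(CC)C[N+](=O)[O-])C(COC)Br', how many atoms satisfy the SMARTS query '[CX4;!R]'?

The query [CX4;!R] means: aliphatic carbon with four total connections, not in a ring.
Check the 15 heavy atoms by environment: 8× C (X4, acyclic) → match; 1× N (charge +1, X3, acyclic) → no; 1× O (charge -1, X1, acyclic) → no; 1× O (X1, acyclic) → no; 1× C (X2, acyclic) → no; 1× N (X1, acyclic) → no; 1× Br (X1, acyclic) → no; 1× O (X2, acyclic) → no.
That gives 8 matching atoms.

8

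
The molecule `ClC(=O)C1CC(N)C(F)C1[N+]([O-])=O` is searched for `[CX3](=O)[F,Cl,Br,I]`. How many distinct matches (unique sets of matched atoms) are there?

1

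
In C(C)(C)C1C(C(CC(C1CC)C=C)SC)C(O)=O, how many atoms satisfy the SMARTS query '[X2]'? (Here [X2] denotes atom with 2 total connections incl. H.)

Check the 18 heavy atoms by environment: 12× C (X4) → no; 1× S (X2) → match; 3× C (X3) → no; 1× O (X1) → no; 1× O (X2) → match.
Summing the matching environments: 1 + 1 = 2 matching atoms.

2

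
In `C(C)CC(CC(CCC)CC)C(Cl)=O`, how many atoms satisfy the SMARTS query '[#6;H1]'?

2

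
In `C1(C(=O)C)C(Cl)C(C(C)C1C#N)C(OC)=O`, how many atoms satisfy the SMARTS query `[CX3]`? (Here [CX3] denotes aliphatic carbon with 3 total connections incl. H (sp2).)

Check the 16 heavy atoms by environment: 8× C (X4) → no; 2× C (X3) → match; 2× O (X1) → no; 1× C (X2) → no; 1× N (X1) → no; 1× Cl (X1) → no; 1× O (X2) → no.
That gives 2 matching atoms.

2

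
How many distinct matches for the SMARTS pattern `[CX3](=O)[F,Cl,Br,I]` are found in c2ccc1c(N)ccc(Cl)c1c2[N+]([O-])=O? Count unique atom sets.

0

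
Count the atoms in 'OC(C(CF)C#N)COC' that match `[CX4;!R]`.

Check the 10 heavy atoms by environment: 5× C (X4, acyclic) → match; 2× O (X2, acyclic) → no; 1× F (X1, acyclic) → no; 1× C (X2, acyclic) → no; 1× N (X1, acyclic) → no.
That gives 5 matching atoms.

5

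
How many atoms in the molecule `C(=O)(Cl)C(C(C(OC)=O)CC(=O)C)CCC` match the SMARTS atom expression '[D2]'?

4

The query [D2] means: atom with exactly two heavy-atom neighbours.
Check the 16 heavy atoms by environment: 3× C (D2) → match; 5× C (D3) → no; 3× C (D1) → no; 3× O (D1) → no; 1× Cl (D1) → no; 1× O (D2) → match.
Summing the matching environments: 3 + 1 = 4 matching atoms.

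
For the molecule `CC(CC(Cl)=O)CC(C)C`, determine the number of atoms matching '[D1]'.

5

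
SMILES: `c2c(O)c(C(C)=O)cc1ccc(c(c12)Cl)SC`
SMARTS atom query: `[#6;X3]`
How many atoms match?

11

The query [#6;X3] means: any carbon (aromatic or not) with three total connections.
Check the 17 heavy atoms by environment: 10× c (aromatic, X3) → match; 1× S (X2) → no; 2× C (X4) → no; 1× C (X3) → match; 1× O (X1) → no; 1× O (X2) → no; 1× Cl (X1) → no.
Summing the matching environments: 10 + 1 = 11 matching atoms.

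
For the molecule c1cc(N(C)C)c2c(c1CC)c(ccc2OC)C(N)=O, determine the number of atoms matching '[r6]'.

Check the 20 heavy atoms by environment: 10× c (aromatic, in 6-ring) → match; 2× N (acyclic) → no; 6× C (acyclic) → no; 2× O (acyclic) → no.
That gives 10 matching atoms.

10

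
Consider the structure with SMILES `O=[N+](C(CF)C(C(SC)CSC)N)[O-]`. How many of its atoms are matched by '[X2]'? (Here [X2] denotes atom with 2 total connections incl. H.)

The query [X2] means: any atom with exactly two total connections (bonds + H).
Check the 14 heavy atoms by environment: 7× C (X4) → no; 1× N (charge +1, X3) → no; 1× O (charge -1, X1) → no; 1× O (X1) → no; 1× F (X1) → no; 1× N (X3) → no; 2× S (X2) → match.
That gives 2 matching atoms.

2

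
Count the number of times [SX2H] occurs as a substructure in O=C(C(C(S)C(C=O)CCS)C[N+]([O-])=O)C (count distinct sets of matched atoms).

2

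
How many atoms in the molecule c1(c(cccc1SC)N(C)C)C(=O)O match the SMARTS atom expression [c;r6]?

The query [c;r6] means: aromatic carbon that belongs to a six-membered ring.
Check the 14 heavy atoms by environment: 6× c (aromatic, in 6-ring) → match; 1× S (acyclic) → no; 4× C (acyclic) → no; 2× O (acyclic) → no; 1× N (acyclic) → no.
That gives 6 matching atoms.

6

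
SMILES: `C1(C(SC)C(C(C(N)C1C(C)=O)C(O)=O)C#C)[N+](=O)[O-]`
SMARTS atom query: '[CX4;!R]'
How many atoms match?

2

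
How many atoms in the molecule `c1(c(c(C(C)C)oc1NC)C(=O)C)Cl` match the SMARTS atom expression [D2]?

The query [D2] means: atom with exactly two heavy-atom neighbours.
Check the 14 heavy atoms by environment: 1× o (aromatic, D2) → match; 4× c (aromatic, D3) → no; 2× C (D3) → no; 1× O (D1) → no; 4× C (D1) → no; 1× N (D2) → match; 1× Cl (D1) → no.
Summing the matching environments: 1 + 1 = 2 matching atoms.

2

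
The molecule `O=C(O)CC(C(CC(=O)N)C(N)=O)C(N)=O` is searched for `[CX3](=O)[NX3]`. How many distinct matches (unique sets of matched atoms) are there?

3

[CX3](=O)[NX3] is the SMARTS for an amide: a carbonyl carbon bonded to a trivalent nitrogen.
The molecule carries 3 separate instances of a primary amide (-C(=O)NH2) meeting every constraint; each maps to a distinct set of atoms, giving 3 matches.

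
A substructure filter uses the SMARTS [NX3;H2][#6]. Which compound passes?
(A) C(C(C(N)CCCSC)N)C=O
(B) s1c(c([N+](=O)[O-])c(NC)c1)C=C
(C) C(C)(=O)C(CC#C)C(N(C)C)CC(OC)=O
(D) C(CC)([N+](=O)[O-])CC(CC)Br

[NX3;H2][#6] describes a trivalent nitrogen with two H attached to carbon (a primary amine).
(A) contains a primary amino group (-NH2), which satisfies every atom and bond constraint.
(B) has an N-methylamino group (-NHCH3) but the nitrogen bears two carbons and only one H (H1), not H2.
(C) has a dimethylamino group (-N(CH3)2) but the nitrogen has H0, not H2.
(D) has a nitro group (-[N+](=O)[O-]) but the nitrogen is [N+] with no H, not NX3H2.
So the answer is (A).

A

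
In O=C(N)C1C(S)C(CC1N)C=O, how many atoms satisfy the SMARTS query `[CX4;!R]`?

0

Check the 12 heavy atoms by environment: 5× C (X4, in 5-ring) → no; 2× C (X3, acyclic) → no; 2× O (X1, acyclic) → no; 1× S (X2, acyclic) → no; 2× N (X3, acyclic) → no.
No environment satisfies the query, so 0 matching atoms.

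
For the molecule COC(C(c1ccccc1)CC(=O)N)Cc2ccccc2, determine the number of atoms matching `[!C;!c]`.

3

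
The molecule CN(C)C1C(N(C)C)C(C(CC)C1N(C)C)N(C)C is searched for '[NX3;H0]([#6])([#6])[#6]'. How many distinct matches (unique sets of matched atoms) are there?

[NX3;H0]([#6])([#6])[#6] is the SMARTS for a tertiary amine: a trivalent nitrogen with no H, bonded to three carbons.
The molecule carries 4 separate instances of a dimethylamino group (-N(CH3)2) meeting every constraint; each maps to a distinct set of atoms, giving 4 matches.

4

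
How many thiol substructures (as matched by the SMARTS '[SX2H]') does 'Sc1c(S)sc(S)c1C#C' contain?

3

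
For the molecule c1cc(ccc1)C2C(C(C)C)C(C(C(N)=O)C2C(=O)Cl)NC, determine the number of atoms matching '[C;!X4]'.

2

The query [C;!X4] means: aliphatic carbon that does not have four total connections.
Check the 22 heavy atoms by environment: 9× C (X4) → no; 6× c (aromatic, X3) → no; 2× N (X3) → no; 2× C (X3) → match; 2× O (X1) → no; 1× Cl (X1) → no.
That gives 2 matching atoms.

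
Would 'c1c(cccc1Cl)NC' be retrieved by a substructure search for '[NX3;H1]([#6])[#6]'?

The pattern [NX3;H1]([#6])[#6] describes a trivalent nitrogen with one H, bonded to two carbons — a secondary amine.
The molecule carries an N-methylamino group (-NHCH3), whose atoms satisfy every constraint of the query, so the pattern matches.

Yes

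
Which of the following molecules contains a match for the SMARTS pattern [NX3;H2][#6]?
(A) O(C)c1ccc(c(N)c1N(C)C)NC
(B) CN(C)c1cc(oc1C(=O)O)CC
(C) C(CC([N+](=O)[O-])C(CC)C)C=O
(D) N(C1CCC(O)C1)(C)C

[NX3;H2][#6] describes a trivalent nitrogen with two H attached to carbon (a primary amine).
(A) contains a primary amino group (-NH2), which satisfies every atom and bond constraint.
(B) has a dimethylamino group (-N(CH3)2) but the nitrogen has H0, not H2.
(C) has a nitro group (-[N+](=O)[O-]) but the nitrogen is [N+] with no H, not NX3H2.
(D) has a dimethylamino group (-N(CH3)2) but the nitrogen has H0, not H2.
So the answer is (A).

A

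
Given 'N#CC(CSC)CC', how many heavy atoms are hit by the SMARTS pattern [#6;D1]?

2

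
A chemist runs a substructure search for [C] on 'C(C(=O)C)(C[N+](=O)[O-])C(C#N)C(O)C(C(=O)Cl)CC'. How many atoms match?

11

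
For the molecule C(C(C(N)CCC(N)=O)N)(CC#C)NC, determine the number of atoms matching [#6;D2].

4

The query [#6;D2] means: any carbon bonded to exactly two heavy atoms.
Check the 15 heavy atoms by environment: 4× C (D2) → match; 4× C (D3) → no; 1× O (D1) → no; 3× N (D1) → no; 2× C (D1) → no; 1× N (D2) → no.
That gives 4 matching atoms.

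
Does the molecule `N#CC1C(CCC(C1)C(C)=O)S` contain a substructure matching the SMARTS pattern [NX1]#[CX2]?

Yes

The pattern [NX1]#[CX2] describes a nitrogen triple-bonded to a two-connected carbon — a nitrile.
The molecule carries a nitrile (-C#N), whose atoms satisfy every constraint of the query, so the pattern matches.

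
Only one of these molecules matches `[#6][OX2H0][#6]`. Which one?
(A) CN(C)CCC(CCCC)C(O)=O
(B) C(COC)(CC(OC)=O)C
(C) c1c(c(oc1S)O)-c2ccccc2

B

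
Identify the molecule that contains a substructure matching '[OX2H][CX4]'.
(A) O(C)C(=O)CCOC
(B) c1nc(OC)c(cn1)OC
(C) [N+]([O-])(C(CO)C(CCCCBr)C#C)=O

[OX2H][CX4] describes a hydroxyl oxygen bound to an sp3 (X4) carbon (an aliphatic alcohol).
(A) has a methoxy ether (-OCH3) but the oxygen has H0 (ether), not H1.
(B) has a methoxy ether (-OCH3) but the oxygen has H0 (ether), not H1.
(C) contains a hydroxyl group (-OH), which satisfies every atom and bond constraint.
So the answer is (C).

C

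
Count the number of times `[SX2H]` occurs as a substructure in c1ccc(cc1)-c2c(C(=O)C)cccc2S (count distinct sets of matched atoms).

1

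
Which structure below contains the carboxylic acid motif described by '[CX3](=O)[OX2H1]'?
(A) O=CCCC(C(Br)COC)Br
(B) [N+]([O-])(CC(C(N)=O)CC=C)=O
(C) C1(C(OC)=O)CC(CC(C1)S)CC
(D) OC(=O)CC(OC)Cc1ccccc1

D

[CX3](=O)[OX2H1] describes an sp2 carbon double-bonded to O and single-bonded to an -OH oxygen (a carboxylic acid).
(A) has an aldehyde (-CHO) but there is no singly-bonded oxygen on the carbonyl carbon.
(B) has a primary amide (-C(=O)NH2) but the carbonyl is bonded to N, not to an -OH oxygen.
(C) has a methyl-ester group (-C(=O)OCH3) but the singly-bonded O has no H (OX2H0, not OX2H1).
(D) contains a carboxylic acid group (-C(=O)OH), which satisfies every atom and bond constraint.
So the answer is (D).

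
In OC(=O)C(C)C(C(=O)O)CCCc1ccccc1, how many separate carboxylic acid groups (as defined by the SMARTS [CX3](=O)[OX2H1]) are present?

[CX3](=O)[OX2H1] is the SMARTS for a carboxylic acid: an sp2 carbon double-bonded to O and single-bonded to an -OH oxygen.
The molecule carries 2 separate instances of a carboxylic acid group (-C(=O)OH) meeting every constraint; each maps to a distinct set of atoms, giving 2 matches.

2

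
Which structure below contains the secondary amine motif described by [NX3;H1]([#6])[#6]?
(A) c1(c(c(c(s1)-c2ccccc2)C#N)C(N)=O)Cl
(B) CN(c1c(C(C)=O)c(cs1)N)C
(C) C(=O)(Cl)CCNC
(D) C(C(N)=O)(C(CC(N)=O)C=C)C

[NX3;H1]([#6])[#6] describes a trivalent nitrogen with one H, bonded to two carbons (a secondary amine).
(A) has a primary amide (-C(=O)NH2) but the -C(=O)NH2 nitrogen has H2, not H1.
(B) has a primary amino group (-NH2) but the nitrogen has H2 and only one carbon neighbour.
(C) contains an N-methylamino group (-NHCH3), which satisfies every atom and bond constraint.
(D) has a primary amide (-C(=O)NH2) but the -C(=O)NH2 nitrogen has H2, not H1.
So the answer is (C).

C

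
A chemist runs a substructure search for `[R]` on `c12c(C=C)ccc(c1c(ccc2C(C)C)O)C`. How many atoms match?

10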